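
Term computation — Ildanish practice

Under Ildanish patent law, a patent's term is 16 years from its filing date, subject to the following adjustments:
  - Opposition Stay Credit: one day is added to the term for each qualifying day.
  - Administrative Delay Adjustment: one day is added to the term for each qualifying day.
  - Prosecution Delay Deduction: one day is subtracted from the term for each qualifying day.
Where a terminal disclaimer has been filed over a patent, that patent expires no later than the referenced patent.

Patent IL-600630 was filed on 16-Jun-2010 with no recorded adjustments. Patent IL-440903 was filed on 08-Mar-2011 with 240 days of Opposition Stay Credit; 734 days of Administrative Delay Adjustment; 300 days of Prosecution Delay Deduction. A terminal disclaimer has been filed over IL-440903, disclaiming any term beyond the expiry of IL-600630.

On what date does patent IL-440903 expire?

June 16, 2026

Natural term of IL-440903:
  Base: filing + 16 years → 8 March 2027.
  Opposition Stay Credit: +240 days → 3 November 2027.
  Administrative Delay Adjustment: +734 days → 6 November 2029.
  Prosecution Delay Deduction: −300 days → 10 January 2029.
Expiry of referenced patent IL-600630:
  Base: filing + 16 years → 16 June 2026.
Terminal disclaimer: IL-440903 expires on the earlier of 10 January 2029 and 16 June 2026.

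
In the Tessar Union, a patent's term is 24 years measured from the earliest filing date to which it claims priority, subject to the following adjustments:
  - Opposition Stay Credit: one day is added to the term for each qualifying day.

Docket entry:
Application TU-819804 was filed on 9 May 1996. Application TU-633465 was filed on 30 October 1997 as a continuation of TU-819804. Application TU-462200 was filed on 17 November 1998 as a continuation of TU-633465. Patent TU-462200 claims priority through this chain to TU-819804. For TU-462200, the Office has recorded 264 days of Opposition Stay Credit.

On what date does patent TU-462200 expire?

Earliest priority filing: 9 May 1996.
Base term: 9 May 1996 + 24 years → 9 May 2020.
Opposition Stay Credit: +264 days → 28 January 2021.

January 28, 2021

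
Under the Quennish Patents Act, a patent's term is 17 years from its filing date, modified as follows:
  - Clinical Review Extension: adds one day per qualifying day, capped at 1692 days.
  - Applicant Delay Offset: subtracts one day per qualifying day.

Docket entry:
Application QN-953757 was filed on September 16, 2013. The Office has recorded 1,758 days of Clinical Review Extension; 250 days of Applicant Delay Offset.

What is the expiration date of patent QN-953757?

Base term: filing date + 17 years → 16 September 2030.
Clinical Review Extension: 1758 days claimed exceeds the 1692-day cap, so +1692 days → 5 May 2035.
Applicant Delay Offset: −250 days → 28 August 2034.

August 28, 2034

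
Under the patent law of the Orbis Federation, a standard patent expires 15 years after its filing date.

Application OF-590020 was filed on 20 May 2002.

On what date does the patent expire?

Filing date + 15 years → 20 May 2017.

2017-05-20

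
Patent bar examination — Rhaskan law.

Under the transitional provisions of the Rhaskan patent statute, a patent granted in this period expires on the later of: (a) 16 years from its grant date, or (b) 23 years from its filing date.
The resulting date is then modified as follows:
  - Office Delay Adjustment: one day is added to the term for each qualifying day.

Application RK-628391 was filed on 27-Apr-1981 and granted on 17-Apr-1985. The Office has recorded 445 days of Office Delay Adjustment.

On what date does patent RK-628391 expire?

July 16, 2005

(a) grant + 16 years → 17 April 2001.
(b) filing + 23 years → 27 April 2004.
Later of the two: 27 April 2004.
Office Delay Adjustment: +445 days → 16 July 2005.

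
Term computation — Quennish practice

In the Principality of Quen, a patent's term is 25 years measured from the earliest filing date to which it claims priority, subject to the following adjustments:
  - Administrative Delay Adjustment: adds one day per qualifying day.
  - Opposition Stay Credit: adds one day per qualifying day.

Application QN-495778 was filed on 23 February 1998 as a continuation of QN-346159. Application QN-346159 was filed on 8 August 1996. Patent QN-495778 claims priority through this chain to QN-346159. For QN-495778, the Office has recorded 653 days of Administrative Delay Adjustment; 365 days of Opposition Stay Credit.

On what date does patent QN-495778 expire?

2024-05-22

Earliest priority filing: 8 August 1996.
Base term: 8 August 1996 + 25 years → 8 August 2021.
Administrative Delay Adjustment: +653 days → 23 May 2023.
Opposition Stay Credit: +365 days → 22 May 2024.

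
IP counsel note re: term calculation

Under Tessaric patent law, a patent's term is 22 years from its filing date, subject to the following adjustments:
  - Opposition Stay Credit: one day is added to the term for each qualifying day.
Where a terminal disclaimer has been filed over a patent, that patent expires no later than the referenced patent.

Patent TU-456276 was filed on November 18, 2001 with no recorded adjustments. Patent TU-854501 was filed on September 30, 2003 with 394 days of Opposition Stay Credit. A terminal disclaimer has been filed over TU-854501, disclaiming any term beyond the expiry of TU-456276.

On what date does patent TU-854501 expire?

Natural term of TU-854501:
  Base: filing + 22 years → 30 September 2025.
  Opposition Stay Credit: +394 days → 29 October 2026.
Expiry of referenced patent TU-456276:
  Base: filing + 22 years → 18 November 2023.
Terminal disclaimer: TU-854501 expires on the earlier of 29 October 2026 and 18 November 2023.

2023-11-18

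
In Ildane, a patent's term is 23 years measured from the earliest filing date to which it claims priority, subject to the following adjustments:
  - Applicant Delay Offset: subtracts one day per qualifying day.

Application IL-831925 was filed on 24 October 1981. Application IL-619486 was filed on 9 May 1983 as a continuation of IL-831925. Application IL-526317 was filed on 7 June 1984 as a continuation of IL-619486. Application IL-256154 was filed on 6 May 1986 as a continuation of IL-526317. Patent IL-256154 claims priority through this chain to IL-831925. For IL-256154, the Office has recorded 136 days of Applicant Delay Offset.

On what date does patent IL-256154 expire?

Earliest priority filing: 24 October 1981.
Base term: 24 October 1981 + 23 years → 24 October 2004.
Applicant Delay Offset: −136 days → 10 June 2004.

2004-06-10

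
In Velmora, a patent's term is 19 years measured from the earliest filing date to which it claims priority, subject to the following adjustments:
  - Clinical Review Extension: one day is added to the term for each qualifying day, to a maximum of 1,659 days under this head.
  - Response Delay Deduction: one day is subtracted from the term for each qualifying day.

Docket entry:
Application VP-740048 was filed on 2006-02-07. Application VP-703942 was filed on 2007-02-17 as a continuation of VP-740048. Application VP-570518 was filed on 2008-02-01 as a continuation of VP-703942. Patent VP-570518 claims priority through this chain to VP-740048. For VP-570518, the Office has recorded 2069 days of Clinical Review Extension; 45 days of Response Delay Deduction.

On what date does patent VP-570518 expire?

July 10, 2029

Earliest priority filing: 7 February 2006.
Base term: 7 February 2006 + 19 years → 7 February 2025.
Clinical Review Extension: 2069 days claimed exceeds the 1659-day cap, so +1659 days → 24 August 2029.
Response Delay Deduction: −45 days → 10 July 2029.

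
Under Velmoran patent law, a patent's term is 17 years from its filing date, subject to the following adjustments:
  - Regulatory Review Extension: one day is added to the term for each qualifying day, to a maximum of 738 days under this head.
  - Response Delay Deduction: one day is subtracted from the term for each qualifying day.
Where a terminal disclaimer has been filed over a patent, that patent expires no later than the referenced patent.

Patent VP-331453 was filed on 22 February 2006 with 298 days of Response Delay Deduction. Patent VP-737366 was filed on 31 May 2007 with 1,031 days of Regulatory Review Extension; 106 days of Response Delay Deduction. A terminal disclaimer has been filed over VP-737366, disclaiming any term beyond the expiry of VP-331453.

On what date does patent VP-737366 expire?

2022-04-30

Natural term of VP-737366:
  Base: filing + 17 years → 31 May 2024.
  Regulatory Review Extension: 1031 days claimed exceeds the 738-day cap, so +738 days → 8 June 2026.
  Response Delay Deduction: −106 days → 22 February 2026.
Expiry of referenced patent VP-331453:
  Base: filing + 17 years → 22 February 2023.
  Response Delay Deduction: −298 days → 30 April 2022.
Terminal disclaimer: VP-737366 expires on the earlier of 22 February 2026 and 30 April 2022.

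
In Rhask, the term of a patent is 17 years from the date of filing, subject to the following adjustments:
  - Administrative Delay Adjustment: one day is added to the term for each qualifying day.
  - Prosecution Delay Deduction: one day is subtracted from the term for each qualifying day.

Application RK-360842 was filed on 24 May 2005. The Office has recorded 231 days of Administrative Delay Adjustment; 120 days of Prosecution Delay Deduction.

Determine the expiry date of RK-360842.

Base term: filing date + 17 years → 24 May 2022.
Administrative Delay Adjustment: +231 days → 10 January 2023.
Prosecution Delay Deduction: −120 days → 12 September 2022.

2022-09-12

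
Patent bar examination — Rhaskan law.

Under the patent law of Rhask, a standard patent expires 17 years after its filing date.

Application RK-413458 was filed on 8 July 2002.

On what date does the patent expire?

Filing date + 17 years → 8 July 2019.

2019-07-08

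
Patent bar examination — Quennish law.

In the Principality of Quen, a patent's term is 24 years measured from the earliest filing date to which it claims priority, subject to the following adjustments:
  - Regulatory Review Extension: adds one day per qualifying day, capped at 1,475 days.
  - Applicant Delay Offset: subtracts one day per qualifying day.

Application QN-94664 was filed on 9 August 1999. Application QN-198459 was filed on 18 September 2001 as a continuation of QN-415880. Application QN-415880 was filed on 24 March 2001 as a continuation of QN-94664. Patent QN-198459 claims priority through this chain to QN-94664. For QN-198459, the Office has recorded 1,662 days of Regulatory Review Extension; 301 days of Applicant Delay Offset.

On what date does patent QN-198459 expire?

2026-10-26

Earliest priority filing: 9 August 1999.
Base term: 9 August 1999 + 24 years → 9 August 2023.
Regulatory Review Extension: 1662 days claimed exceeds the 1475-day cap, so +1475 days → 23 August 2027.
Applicant Delay Offset: −301 days → 26 October 2026.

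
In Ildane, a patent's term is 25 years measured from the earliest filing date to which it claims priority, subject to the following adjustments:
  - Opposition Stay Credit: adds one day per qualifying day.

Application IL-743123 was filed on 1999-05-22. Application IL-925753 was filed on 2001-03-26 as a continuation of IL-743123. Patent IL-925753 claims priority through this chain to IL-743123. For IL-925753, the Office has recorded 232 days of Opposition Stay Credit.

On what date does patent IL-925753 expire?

January 9, 2025

Earliest priority filing: 22 May 1999.
Base term: 22 May 1999 + 25 years → 22 May 2024.
Opposition Stay Credit: +232 days → 9 January 2025.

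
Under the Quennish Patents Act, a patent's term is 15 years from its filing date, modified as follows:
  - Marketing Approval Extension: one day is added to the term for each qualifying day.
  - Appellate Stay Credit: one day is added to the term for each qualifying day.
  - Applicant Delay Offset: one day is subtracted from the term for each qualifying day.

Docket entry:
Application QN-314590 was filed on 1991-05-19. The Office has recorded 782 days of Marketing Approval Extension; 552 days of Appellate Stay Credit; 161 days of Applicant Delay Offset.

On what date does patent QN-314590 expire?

Base term: filing date + 15 years → 19 May 2006.
Marketing Approval Extension: +782 days → 9 July 2008.
Appellate Stay Credit: +552 days → 12 January 2010.
Applicant Delay Offset: −161 days → 4 August 2009.

August 4, 2009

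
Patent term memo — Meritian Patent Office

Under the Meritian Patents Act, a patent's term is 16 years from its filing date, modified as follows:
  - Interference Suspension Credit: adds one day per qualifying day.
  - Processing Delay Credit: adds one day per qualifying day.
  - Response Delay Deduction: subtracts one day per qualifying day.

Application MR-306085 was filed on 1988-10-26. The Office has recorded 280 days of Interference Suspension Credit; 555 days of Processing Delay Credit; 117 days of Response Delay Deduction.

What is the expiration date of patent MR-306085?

2006-10-14

Base term: filing date + 16 years → 26 October 2004.
Interference Suspension Credit: +280 days → 2 August 2005.
Processing Delay Credit: +555 days → 8 February 2007.
Response Delay Deduction: −117 days → 14 October 2006.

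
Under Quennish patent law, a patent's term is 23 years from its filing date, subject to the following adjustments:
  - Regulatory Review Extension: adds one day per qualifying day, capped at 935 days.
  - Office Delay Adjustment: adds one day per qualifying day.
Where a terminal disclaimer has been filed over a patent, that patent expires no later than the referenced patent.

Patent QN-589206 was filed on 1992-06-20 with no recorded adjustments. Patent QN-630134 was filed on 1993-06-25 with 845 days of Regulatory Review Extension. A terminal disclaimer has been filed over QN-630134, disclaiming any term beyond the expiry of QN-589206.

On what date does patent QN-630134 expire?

Natural term of QN-630134:
  Base: filing + 23 years → 25 June 2016.
  Regulatory Review Extension: 845 days (within the 935-day cap) → +845 days → 18 October 2018.
Expiry of referenced patent QN-589206:
  Base: filing + 23 years → 20 June 2015.
Terminal disclaimer: QN-630134 expires on the earlier of 18 October 2018 and 20 June 2015.

June 20, 2015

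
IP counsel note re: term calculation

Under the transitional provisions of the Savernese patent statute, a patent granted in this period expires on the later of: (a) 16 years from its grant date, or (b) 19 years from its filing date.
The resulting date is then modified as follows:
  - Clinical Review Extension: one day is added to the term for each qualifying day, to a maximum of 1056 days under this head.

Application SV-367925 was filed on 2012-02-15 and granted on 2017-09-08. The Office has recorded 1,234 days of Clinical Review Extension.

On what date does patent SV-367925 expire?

July 30, 2036

(a) grant + 16 years → 8 September 2033.
(b) filing + 19 years → 15 February 2031.
Later of the two: 8 September 2033.
Clinical Review Extension: 1234 days claimed exceeds the 1056-day cap, so +1056 days → 30 July 2036.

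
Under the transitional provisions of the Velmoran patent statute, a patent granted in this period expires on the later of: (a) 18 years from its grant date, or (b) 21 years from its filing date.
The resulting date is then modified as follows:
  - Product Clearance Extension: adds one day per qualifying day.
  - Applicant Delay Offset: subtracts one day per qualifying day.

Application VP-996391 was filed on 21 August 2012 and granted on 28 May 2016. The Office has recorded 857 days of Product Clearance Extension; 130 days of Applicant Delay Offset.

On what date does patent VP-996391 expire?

2036-05-24

(a) grant + 18 years → 28 May 2034.
(b) filing + 21 years → 21 August 2033.
Later of the two: 28 May 2034.
Product Clearance Extension: +857 days → 1 October 2036.
Applicant Delay Offset: −130 days → 24 May 2036.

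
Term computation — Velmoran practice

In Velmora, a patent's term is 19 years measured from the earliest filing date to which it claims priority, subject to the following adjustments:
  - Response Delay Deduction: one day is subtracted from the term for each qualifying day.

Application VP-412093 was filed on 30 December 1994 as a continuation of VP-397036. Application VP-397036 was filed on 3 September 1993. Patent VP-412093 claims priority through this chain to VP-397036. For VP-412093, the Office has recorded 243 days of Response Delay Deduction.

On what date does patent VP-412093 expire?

January 4, 2012

Earliest priority filing: 3 September 1993.
Base term: 3 September 1993 + 19 years → 3 September 2012.
Response Delay Deduction: −243 days → 4 January 2012.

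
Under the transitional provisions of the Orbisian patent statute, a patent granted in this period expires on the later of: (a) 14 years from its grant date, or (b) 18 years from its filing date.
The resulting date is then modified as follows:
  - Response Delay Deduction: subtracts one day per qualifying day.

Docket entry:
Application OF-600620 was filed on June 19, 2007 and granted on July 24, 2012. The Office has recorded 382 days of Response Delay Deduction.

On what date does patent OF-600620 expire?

July 7, 2025

(a) grant + 14 years → 24 July 2026.
(b) filing + 18 years → 19 June 2025.
Later of the two: 24 July 2026.
Response Delay Deduction: −382 days → 7 July 2025.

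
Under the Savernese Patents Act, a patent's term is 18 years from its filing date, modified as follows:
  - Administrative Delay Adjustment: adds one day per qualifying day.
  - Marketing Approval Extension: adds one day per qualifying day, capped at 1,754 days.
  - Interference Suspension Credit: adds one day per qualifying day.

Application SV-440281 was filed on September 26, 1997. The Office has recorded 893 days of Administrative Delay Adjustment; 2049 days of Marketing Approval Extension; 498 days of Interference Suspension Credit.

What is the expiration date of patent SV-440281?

May 6, 2024

Base term: filing date + 18 years → 26 September 2015.
Administrative Delay Adjustment: +893 days → 7 March 2018.
Marketing Approval Extension: 2049 days claimed exceeds the 1754-day cap, so +1754 days → 25 December 2022.
Interference Suspension Credit: +498 days → 6 May 2024.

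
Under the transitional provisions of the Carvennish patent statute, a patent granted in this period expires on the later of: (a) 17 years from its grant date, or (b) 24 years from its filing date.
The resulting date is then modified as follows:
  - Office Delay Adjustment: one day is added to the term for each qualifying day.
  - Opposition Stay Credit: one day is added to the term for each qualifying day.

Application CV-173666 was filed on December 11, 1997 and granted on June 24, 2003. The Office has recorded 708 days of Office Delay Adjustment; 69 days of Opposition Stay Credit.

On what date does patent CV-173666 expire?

(a) grant + 17 years → 24 June 2020.
(b) filing + 24 years → 11 December 2021.
Later of the two: 11 December 2021.
Office Delay Adjustment: +708 days → 19 November 2023.
Opposition Stay Credit: +69 days → 27 January 2024.

2024-01-27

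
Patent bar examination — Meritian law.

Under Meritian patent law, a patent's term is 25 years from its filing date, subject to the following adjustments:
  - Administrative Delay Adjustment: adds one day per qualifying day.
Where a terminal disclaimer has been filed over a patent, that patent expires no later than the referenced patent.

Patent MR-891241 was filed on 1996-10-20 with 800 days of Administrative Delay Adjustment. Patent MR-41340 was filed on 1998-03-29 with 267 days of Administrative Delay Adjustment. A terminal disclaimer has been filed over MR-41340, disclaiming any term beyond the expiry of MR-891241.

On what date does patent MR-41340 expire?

Natural term of MR-41340:
  Base: filing + 25 years → 29 March 2023.
  Administrative Delay Adjustment: +267 days → 21 December 2023.
Expiry of referenced patent MR-891241:
  Base: filing + 25 years → 20 October 2021.
  Administrative Delay Adjustment: +800 days → 29 December 2023.
Terminal disclaimer: MR-41340 expires on the earlier of 21 December 2023 and 29 December 2023.

December 21, 2023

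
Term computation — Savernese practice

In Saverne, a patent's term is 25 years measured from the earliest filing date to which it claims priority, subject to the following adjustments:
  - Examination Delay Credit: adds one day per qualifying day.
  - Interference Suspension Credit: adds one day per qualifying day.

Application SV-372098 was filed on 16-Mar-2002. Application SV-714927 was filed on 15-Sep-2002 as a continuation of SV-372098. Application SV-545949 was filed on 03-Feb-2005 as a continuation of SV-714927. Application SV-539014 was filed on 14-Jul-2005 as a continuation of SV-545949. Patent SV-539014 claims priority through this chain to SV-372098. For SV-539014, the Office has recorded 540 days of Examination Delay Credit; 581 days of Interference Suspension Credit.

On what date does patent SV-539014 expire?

April 10, 2030

Earliest priority filing: 16 March 2002.
Base term: 16 March 2002 + 25 years → 16 March 2027.
Examination Delay Credit: +540 days → 6 September 2028.
Interference Suspension Credit: +581 days → 10 April 2030.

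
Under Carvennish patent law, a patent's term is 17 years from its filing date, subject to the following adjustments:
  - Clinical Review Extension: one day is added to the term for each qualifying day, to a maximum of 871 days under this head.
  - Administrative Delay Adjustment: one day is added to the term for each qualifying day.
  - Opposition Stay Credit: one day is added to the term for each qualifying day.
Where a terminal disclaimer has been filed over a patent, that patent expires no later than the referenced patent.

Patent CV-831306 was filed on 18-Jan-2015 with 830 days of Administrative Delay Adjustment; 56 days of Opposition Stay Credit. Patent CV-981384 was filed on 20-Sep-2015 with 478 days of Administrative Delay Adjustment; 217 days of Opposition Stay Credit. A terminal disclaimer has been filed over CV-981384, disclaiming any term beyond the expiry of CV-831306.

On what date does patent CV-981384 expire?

Natural term of CV-981384:
  Base: filing + 17 years → 20 September 2032.
  Administrative Delay Adjustment: +478 days → 11 January 2034.
  Opposition Stay Credit: +217 days → 16 August 2034.
Expiry of referenced patent CV-831306:
  Base: filing + 17 years → 18 January 2032.
  Administrative Delay Adjustment: +830 days → 27 April 2034.
  Opposition Stay Credit: +56 days → 22 June 2034.
Terminal disclaimer: CV-981384 expires on the earlier of 16 August 2034 and 22 June 2034.

2034-06-22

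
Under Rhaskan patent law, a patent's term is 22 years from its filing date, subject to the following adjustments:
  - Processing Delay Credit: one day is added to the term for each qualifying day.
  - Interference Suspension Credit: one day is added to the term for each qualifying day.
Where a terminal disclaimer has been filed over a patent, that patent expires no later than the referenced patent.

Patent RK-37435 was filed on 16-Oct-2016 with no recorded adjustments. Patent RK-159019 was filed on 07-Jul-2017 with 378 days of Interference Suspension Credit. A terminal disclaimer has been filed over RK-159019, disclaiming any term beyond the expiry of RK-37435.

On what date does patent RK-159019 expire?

Natural term of RK-159019:
  Base: filing + 22 years → 7 July 2039.
  Interference Suspension Credit: +378 days → 19 July 2040.
Expiry of referenced patent RK-37435:
  Base: filing + 22 years → 16 October 2038.
Terminal disclaimer: RK-159019 expires on the earlier of 19 July 2040 and 16 October 2038.

2038-10-16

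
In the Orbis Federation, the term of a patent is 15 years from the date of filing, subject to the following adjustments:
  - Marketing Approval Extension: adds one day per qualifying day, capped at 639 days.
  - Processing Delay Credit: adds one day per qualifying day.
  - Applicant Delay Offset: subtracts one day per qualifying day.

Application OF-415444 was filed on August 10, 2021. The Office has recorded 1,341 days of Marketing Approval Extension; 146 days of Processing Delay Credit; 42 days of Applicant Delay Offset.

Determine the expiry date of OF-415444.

August 23, 2038

Base term: filing date + 15 years → 10 August 2036.
Marketing Approval Extension: 1341 days claimed exceeds the 639-day cap, so +639 days → 11 May 2038.
Processing Delay Credit: +146 days → 4 October 2038.
Applicant Delay Offset: −42 days → 23 August 2038.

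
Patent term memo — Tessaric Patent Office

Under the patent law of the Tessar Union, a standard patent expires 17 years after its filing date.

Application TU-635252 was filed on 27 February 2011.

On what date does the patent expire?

Filing date + 17 years → 27 February 2028.

February 27, 2028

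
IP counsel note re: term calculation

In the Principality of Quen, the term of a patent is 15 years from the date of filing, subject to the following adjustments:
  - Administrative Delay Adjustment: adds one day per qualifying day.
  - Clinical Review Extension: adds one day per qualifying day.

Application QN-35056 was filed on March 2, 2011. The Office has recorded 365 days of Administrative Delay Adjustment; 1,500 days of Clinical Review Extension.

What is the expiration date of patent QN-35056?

Base term: filing date + 15 years → 2 March 2026.
Administrative Delay Adjustment: +365 days → 2 March 2027.
Clinical Review Extension: +1500 days → 10 April 2031.

2031-04-10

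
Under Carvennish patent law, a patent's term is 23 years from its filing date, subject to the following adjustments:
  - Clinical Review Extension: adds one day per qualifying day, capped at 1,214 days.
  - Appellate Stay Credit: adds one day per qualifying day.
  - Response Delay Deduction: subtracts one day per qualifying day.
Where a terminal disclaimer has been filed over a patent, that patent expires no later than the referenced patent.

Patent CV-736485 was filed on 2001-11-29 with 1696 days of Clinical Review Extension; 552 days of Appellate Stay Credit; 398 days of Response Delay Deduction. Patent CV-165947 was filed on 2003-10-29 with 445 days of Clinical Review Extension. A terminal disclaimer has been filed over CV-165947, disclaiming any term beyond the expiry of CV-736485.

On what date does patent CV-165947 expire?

2028-01-17

Natural term of CV-165947:
  Base: filing + 23 years → 29 October 2026.
  Clinical Review Extension: 445 days (within the 1214-day cap) → +445 days → 17 January 2028.
Expiry of referenced patent CV-736485:
  Base: filing + 23 years → 29 November 2024.
  Clinical Review Extension: 1696 days claimed exceeds the 1214-day cap, so +1214 days → 27 March 2028.
  Appellate Stay Credit: +552 days → 30 September 2029.
  Response Delay Deduction: −398 days → 28 August 2028.
Terminal disclaimer: CV-165947 expires on the earlier of 17 January 2028 and 28 August 2028.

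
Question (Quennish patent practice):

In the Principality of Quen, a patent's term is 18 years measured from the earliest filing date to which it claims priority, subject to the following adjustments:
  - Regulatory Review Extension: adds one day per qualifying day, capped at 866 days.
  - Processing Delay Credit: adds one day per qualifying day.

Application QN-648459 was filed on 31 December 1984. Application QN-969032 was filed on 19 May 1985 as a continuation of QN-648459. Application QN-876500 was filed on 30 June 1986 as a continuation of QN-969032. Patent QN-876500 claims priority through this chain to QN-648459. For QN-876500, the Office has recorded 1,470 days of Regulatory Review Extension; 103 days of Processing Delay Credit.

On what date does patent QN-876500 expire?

2005-08-26

Earliest priority filing: 31 December 1984.
Base term: 31 December 1984 + 18 years → 31 December 2002.
Regulatory Review Extension: 1470 days claimed exceeds the 866-day cap, so +866 days → 15 May 2005.
Processing Delay Credit: +103 days → 26 August 2005.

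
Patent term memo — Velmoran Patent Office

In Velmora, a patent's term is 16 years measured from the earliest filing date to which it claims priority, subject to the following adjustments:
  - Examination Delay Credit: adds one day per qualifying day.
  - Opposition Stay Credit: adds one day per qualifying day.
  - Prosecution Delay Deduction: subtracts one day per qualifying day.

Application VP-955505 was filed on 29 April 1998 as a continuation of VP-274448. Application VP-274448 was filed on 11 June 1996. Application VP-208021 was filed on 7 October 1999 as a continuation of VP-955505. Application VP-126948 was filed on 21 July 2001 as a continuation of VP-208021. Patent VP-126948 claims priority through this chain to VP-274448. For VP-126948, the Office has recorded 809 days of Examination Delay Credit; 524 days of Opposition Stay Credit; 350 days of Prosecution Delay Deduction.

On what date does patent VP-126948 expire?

February 19, 2015

Earliest priority filing: 11 June 1996.
Base term: 11 June 1996 + 16 years → 11 June 2012.
Examination Delay Credit: +809 days → 29 August 2014.
Opposition Stay Credit: +524 days → 4 February 2016.
Prosecution Delay Deduction: −350 days → 19 February 2015.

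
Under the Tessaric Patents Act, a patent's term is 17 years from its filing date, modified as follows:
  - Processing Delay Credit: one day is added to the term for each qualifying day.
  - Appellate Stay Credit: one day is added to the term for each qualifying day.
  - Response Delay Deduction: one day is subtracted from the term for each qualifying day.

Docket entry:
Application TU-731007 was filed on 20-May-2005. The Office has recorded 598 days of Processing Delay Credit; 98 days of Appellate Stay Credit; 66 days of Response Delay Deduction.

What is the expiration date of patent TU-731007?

Base term: filing date + 17 years → 20 May 2022.
Processing Delay Credit: +598 days → 8 January 2024.
Appellate Stay Credit: +98 days → 15 April 2024.
Response Delay Deduction: −66 days → 9 February 2024.

2024-02-09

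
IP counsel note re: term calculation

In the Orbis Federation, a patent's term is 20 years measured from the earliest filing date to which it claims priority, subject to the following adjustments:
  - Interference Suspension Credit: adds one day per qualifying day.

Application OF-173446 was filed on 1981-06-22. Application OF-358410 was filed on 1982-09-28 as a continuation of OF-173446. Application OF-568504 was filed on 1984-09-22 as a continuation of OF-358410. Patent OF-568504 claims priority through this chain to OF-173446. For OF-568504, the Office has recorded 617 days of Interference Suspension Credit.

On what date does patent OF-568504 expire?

March 1, 2003

Earliest priority filing: 22 June 1981.
Base term: 22 June 1981 + 20 years → 22 June 2001.
Interference Suspension Credit: +617 days → 1 March 2003.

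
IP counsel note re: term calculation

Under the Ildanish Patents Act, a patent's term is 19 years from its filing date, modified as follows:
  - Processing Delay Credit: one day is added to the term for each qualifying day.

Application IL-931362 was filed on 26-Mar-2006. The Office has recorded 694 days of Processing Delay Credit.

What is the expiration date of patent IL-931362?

February 18, 2027

Base term: filing date + 19 years → 26 March 2025.
Processing Delay Credit: +694 days → 18 February 2027.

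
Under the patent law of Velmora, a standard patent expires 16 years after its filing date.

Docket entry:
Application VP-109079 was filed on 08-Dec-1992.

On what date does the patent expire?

2008-12-08

Filing date + 16 years → 8 December 2008.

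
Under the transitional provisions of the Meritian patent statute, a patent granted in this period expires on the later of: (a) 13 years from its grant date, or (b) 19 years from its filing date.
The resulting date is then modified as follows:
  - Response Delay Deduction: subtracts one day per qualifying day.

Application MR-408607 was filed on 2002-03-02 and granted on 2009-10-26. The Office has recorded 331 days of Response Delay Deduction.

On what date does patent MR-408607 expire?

November 29, 2021

(a) grant + 13 years → 26 October 2022.
(b) filing + 19 years → 2 March 2021.
Later of the two: 26 October 2022.
Response Delay Deduction: −331 days → 29 November 2021.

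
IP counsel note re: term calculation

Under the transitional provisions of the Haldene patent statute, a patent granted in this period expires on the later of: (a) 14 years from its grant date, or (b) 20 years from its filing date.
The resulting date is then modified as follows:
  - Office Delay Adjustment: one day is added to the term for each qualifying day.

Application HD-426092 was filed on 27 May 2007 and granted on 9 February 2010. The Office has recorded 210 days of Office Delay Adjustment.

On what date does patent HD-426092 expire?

(a) grant + 14 years → 9 February 2024.
(b) filing + 20 years → 27 May 2027.
Later of the two: 27 May 2027.
Office Delay Adjustment: +210 days → 23 December 2027.

December 23, 2027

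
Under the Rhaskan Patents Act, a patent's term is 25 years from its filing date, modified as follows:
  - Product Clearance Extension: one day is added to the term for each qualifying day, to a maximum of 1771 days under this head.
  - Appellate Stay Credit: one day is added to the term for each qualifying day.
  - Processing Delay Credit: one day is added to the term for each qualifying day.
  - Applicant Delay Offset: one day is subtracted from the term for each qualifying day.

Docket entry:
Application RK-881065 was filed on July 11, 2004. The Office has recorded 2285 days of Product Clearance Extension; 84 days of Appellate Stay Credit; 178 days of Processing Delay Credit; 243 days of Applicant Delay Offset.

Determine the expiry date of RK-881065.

Base term: filing date + 25 years → 11 July 2029.
Product Clearance Extension: 2285 days claimed exceeds the 1771-day cap, so +1771 days → 17 May 2034.
Appellate Stay Credit: +84 days → 9 August 2034.
Processing Delay Credit: +178 days → 3 February 2035.
Applicant Delay Offset: −243 days → 5 June 2034.

2034-06-05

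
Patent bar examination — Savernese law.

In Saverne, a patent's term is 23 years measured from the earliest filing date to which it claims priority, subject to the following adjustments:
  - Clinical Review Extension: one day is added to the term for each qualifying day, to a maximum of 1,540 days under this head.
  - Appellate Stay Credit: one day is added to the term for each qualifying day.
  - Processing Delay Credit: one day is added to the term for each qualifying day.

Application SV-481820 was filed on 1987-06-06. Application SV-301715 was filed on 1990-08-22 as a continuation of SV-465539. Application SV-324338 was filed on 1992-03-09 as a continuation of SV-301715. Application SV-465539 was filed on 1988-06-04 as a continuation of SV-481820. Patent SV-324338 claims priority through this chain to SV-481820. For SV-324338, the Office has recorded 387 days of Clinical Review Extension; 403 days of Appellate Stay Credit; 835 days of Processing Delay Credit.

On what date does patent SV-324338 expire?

Earliest priority filing: 6 June 1987.
Base term: 6 June 1987 + 23 years → 6 June 2010.
Clinical Review Extension: 387 days (within the 1540-day cap) → +387 days → 28 June 2011.
Appellate Stay Credit: +403 days → 4 August 2012.
Processing Delay Credit: +835 days → 17 November 2014.

November 17, 2014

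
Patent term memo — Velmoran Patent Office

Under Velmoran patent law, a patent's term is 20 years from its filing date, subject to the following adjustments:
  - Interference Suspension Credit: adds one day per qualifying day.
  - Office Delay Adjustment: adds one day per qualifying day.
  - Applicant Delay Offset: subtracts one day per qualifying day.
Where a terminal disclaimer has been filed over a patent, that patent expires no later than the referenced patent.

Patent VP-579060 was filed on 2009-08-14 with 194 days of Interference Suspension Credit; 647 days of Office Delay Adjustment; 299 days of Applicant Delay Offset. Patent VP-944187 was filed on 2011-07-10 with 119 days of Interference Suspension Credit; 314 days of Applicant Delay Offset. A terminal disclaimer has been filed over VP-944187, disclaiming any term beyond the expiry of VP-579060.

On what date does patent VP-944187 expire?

Natural term of VP-944187:
  Base: filing + 20 years → 10 July 2031.
  Interference Suspension Credit: +119 days → 6 November 2031.
  Applicant Delay Offset: −314 days → 27 December 2030.
Expiry of referenced patent VP-579060:
  Base: filing + 20 years → 14 August 2029.
  Interference Suspension Credit: +194 days → 24 February 2030.
  Office Delay Adjustment: +647 days → 3 December 2031.
  Applicant Delay Offset: −299 days → 7 February 2031.
Terminal disclaimer: VP-944187 expires on the earlier of 27 December 2030 and 7 February 2031.

2030-12-27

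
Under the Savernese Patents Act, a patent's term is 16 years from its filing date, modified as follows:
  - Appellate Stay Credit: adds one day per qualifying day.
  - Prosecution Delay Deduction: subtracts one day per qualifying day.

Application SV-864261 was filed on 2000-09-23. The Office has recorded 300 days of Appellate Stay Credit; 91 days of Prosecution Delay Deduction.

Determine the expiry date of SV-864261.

April 20, 2017

Base term: filing date + 16 years → 23 September 2016.
Appellate Stay Credit: +300 days → 20 July 2017.
Prosecution Delay Deduction: −91 days → 20 April 2017.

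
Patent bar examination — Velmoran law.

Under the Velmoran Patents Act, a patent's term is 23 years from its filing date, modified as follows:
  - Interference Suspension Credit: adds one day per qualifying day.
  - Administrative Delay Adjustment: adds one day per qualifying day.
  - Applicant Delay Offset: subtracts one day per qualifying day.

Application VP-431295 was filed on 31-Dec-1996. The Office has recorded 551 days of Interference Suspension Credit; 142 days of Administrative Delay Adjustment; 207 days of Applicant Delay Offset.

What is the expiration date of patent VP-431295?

Base term: filing date + 23 years → 31 December 2019.
Interference Suspension Credit: +551 days → 4 July 2021.
Administrative Delay Adjustment: +142 days → 23 November 2021.
Applicant Delay Offset: −207 days → 30 April 2021.

April 30, 2021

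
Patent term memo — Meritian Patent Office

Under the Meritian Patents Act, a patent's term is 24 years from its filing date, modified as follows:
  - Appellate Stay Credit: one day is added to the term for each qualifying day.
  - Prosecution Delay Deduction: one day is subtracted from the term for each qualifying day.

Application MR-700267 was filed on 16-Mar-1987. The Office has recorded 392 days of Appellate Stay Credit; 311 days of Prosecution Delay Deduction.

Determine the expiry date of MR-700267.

Base term: filing date + 24 years → 16 March 2011.
Appellate Stay Credit: +392 days → 11 April 2012.
Prosecution Delay Deduction: −311 days → 5 June 2011.

June 5, 2011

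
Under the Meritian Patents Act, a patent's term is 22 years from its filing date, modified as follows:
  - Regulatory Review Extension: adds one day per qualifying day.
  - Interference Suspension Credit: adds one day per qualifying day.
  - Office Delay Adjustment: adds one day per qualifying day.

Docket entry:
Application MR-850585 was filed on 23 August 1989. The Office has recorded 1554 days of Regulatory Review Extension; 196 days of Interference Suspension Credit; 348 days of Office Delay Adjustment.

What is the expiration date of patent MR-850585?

Base term: filing date + 22 years → 23 August 2011.
Regulatory Review Extension: +1554 days → 24 November 2015.
Interference Suspension Credit: +196 days → 7 June 2016.
Office Delay Adjustment: +348 days → 21 May 2017.

May 21, 2017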